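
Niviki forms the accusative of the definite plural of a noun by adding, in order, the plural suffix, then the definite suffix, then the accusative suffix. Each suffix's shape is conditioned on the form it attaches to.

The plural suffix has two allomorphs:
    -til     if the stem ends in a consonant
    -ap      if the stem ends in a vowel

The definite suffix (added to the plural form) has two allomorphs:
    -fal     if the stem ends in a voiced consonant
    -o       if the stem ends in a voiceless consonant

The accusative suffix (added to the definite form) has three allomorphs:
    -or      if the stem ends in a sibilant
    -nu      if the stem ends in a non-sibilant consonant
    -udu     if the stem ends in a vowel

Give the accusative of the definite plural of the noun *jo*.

joapoudu

Since the final sound of *jo* is /o/ (a vowel), it takes -ap, giving *joap*.
The plural form *joap* — final consonant /p/ (voiceless) → -o → *joapo*.
Since the final sound of the definite form *joapo* is /o/ (a vowel), it takes -udu, giving *joapoudu*.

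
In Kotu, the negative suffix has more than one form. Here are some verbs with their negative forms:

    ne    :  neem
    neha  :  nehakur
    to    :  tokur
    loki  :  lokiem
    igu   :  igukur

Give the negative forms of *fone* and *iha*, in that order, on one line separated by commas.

foneem, ihakur

Looking at the last vowel of each stem: -em when the last vowel of the stem is a front vowel (*ne*, *loki*); -kur when the last vowel of the stem is a back vowel (*neha*, *to*, *igu*).
The last vowel of *fone* is /e/, which is a front vowel, so the suffix is -em, giving *foneem*.
*iha* — last vowel /a/ (a back vowel) → -kur → *ihakur*.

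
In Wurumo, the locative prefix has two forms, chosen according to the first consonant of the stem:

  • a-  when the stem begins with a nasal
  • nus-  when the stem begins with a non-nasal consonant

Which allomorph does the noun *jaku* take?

*jaku*: first consonant = /j/, non-nasal → nus-.

nus-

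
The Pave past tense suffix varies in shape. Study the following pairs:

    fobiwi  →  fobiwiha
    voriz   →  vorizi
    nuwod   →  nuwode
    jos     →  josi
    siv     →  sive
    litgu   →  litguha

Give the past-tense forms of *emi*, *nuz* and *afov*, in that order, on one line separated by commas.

emiha, nuzi, afove

The pattern is sibilance of the final sound: -i when the stem ends in a sibilant (*voriz*, *jos*); -e when the stem ends in a non-sibilant consonant (*nuwod*, *siv*); -ha when the stem ends in a vowel (*fobiwi*, *litgu*).
*emi*: final sound = /i/, a vowel → -ha → *emiha*.
Since the final sound of *nuz* is /z/ (a sibilant), it takes -i, giving *nuzi*.
*afov*: final sound = /v/, a non-sibilant consonant → -e → *afove*.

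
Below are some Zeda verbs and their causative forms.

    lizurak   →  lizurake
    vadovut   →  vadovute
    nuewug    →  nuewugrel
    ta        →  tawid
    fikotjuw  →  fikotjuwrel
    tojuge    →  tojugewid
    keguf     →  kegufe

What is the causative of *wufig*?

Looking at the final sound of each stem: -e when the stem ends in a voiceless consonant (*lizurak*, *vadovut*, *keguf*); -rel when the stem ends in a voiced consonant (*nuewug*, *fikotjuw*); -wid when the stem ends in a vowel (*ta*, *tojuge*).
The final sound of *wufig* is /g/, which is a voiced consonant, so the suffix is -rel, giving *wufigrel*.

wufigrel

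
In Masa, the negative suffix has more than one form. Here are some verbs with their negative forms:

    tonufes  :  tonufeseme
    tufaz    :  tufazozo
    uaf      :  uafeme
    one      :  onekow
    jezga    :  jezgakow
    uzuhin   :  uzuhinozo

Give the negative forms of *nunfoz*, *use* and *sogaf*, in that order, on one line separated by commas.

nunfozozo, usekow, sogafeme

The suffix is conditioned by the final sound: -eme when the stem ends in a voiceless consonant (*tonufes*, *uaf*); -ozo when the stem ends in a voiced consonant (*tufaz*, *uzuhin*); -kow when the stem ends in a vowel (*one*, *jezga*).
Since the final sound of *nunfoz* is /z/ (a voiced consonant), it takes -ozo, giving *nunfozozo*.
Since the final sound of *use* is /e/ (a vowel), it takes -kow, giving *usekow*.
*sogaf* — final sound /f/ (a voiceless consonant) → -eme → *sogafeme*.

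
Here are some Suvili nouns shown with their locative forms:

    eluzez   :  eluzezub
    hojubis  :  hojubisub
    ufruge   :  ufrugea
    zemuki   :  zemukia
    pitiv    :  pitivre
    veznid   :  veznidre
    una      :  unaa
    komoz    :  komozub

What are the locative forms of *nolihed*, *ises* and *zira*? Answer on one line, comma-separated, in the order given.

The pattern is sibilance of the final sound: -ub when the stem ends in a sibilant (*eluzez*, *hojubis*, *komoz*); -re when the stem ends in a non-sibilant consonant (*pitiv*, *veznid*); -a when the stem ends in a vowel (*ufruge*, *zemuki*, *una*).
*nolihed* — final sound /d/ (a non-sibilant consonant) → -re → *nolihedre*.
*ises* — final sound /s/ (a sibilant) → -ub → *isesub*.
Since the final sound of *zira* is /a/ (a vowel), it takes -a, giving *ziraa*.

nolihedre, isesub, ziraa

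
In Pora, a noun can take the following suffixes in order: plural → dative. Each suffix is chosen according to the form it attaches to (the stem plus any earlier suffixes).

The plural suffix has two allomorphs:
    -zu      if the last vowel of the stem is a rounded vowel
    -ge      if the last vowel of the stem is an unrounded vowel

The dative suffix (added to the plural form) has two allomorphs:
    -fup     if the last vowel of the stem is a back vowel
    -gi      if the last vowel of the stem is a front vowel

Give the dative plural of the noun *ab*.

The last vowel of *ab* is /a/, which is an unrounded vowel, so the plural suffix is -ge, giving *abge*.
The last vowel of the plural form *abge* is /e/, which is a front vowel, so the dative suffix is -gi, giving *abgegi*.

abgegi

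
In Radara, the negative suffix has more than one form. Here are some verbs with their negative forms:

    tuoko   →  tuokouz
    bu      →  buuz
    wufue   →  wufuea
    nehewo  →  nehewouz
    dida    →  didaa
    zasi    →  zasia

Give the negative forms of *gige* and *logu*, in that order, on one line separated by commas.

gigea, loguuz

The suffix is conditioned by the last vowel: -uz when the last vowel of the stem is a rounded vowel (*tuoko*, *bu*, *nehewo*); -a when the last vowel of the stem is an unrounded vowel (*wufue*, *dida*, *zasi*).
*gige* — last vowel /e/ (an unrounded vowel) → -a → *gigea*.
Since the last vowel of *logu* is /u/ (a rounded vowel), it takes -uz, giving *loguuz*.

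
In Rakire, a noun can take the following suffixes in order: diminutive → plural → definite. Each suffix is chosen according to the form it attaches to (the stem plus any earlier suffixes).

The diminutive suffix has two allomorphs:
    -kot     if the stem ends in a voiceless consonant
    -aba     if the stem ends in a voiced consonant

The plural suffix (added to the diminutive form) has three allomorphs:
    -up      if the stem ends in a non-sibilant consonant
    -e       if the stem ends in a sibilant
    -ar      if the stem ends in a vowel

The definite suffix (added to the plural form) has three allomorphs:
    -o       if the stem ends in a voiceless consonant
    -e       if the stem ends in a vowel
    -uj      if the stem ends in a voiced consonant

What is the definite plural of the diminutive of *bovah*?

The final consonant of *bovah* is /h/, which is voiceless, so the diminutive suffix is -kot, giving *bovahkot*.
The final sound of the diminutive form *bovahkot* is /t/, which is a non-sibilant consonant, so the plural suffix is -up, giving *bovahkotup*.
The plural form *bovahkotup* — final sound /p/ (a voiceless consonant) → -o → *bovahkotupo*.

bovahkotupo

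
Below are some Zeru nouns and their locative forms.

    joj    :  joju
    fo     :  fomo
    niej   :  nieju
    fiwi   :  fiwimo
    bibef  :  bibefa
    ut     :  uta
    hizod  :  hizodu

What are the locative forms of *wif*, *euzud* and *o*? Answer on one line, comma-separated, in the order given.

The suffix is conditioned by the final sound: -a when the stem ends in a voiceless consonant (*bibef*, *ut*); -u when the stem ends in a voiced consonant (*joj*, *niej*, *hizod*); -mo when the stem ends in a vowel (*fo*, *fiwi*).
Since the final sound of *wif* is /f/ (a voiceless consonant), it takes -a, giving *wifa*.
*euzud* — final sound /d/ (a voiced consonant) → -u → *euzudu*.
The final sound of *o* is /o/, which is a vowel, so the suffix is -mo, giving *omo*.

wifa, euzudu, omo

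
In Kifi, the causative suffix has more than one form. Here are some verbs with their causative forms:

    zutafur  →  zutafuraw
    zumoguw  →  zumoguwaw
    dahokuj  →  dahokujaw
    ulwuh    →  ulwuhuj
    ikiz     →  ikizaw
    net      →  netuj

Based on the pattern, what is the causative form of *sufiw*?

The suffix is conditioned by the final consonant: -uj when the stem ends in a voiceless consonant (*ulwuh*, *net*); -aw when the stem ends in a voiced consonant (*zutafur*, *zumoguw*, *dahokuj*, *ikiz*).
The final consonant of *sufiw* is /w/, which is voiced, so the suffix is -aw, giving *sufiwaw*.

sufiwaw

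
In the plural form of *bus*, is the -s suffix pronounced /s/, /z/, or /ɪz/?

The stem *bus* ends in a sibilant (/s, z, ʃ, ʒ, tʃ, dʒ/).
The plural suffix surfaces as /ɪz/ after sibilants, /s/ after other voiceless consonants, and /z/ after other voiced sounds.
So the plural -s on *bus* is pronounced /ɪz/.

/ɪz/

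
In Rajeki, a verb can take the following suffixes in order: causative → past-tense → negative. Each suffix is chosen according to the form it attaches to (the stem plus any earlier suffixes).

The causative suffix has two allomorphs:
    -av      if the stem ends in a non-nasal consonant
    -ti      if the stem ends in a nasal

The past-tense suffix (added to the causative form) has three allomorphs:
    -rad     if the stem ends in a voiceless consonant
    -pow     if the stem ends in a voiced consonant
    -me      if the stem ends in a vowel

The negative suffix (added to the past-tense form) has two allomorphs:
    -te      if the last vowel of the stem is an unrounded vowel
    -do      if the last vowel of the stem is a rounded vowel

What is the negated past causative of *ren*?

*ren* — final consonant /n/ (a nasal) → -ti → *renti*.
The causative form *renti*: final sound = /i/, a vowel → -me → *rentime*.
The past-tense form *rentime*: last vowel = /e/, an unrounded vowel → -te → *rentimete*.

rentimete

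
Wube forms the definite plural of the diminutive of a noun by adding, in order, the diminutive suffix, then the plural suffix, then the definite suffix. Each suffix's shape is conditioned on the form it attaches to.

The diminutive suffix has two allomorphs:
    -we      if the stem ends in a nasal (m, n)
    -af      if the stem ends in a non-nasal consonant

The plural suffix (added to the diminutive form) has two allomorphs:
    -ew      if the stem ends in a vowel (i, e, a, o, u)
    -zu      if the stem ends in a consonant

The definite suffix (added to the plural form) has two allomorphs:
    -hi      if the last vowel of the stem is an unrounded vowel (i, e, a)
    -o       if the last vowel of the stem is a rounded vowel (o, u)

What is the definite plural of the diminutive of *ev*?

evafzuo

*ev* — final consonant /v/ (non-nasal) → -af → *evaf*.
Since the final sound of the diminutive form *evaf* is /f/ (a consonant), it takes -zu, giving *evafzu*.
The plural form *evafzu* — last vowel /u/ (a rounded vowel) → -o → *evafzuo*.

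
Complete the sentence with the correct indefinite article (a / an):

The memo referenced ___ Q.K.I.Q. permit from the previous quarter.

The indefinite article is chosen by the initial *sound* of the following word, not its spelling.
The initialism *Q.K.I.Q.* is read letter by letter; the first letter, Q, is pronounced /kjuː/, which begins with a consonant sound.
So the article is *a*: The memo referenced a Q.K.I.Q. permit from the previous quarter.

a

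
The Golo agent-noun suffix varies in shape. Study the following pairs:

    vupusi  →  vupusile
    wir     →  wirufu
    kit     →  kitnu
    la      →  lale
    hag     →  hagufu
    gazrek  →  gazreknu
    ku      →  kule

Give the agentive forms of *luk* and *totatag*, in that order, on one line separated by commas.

Looking at the final sound of each stem: -nu when the stem ends in a voiceless consonant (*kit*, *gazrek*); -ufu when the stem ends in a voiced consonant (*wir*, *hag*); -le when the stem ends in a vowel (*vupusi*, *la*, *ku*).
The final sound of *luk* is /k/, which is a voiceless consonant, so the suffix is -nu, giving *luknu*.
*totatag* — final sound /g/ (a voiced consonant) → -ufu → *totatagufu*.

luknu, totatagufu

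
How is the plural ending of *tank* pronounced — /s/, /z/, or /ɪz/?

/s/

The stem *tank* ends in a voiceless non-sibilant consonant.
The plural suffix surfaces as /ɪz/ after sibilants, /s/ after other voiceless consonants, and /z/ after other voiced sounds.
So the plural -s on *tank* is pronounced /s/.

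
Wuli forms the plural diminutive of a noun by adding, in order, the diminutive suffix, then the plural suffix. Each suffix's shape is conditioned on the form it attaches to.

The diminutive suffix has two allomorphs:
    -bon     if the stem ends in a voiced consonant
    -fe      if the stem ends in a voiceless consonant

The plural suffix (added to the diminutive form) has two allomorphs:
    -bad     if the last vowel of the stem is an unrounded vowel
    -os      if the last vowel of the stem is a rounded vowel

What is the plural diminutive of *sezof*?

Since the final consonant of *sezof* is /f/ (voiceless), it takes -fe, giving *sezoffe*.
Since the last vowel of the diminutive form *sezoffe* is /e/ (an unrounded vowel), it takes -bad, giving *sezoffebad*.

sezoffebad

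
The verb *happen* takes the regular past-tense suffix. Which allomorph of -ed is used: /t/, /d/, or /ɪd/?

/d/

The stem *happen* ends in a voiced sound other than /d/.
The -ed suffix is realized as /ɪd/ after /t, d/; as /t/ after other voiceless consonants; and as /d/ after other voiced sounds.
So -ed on *happen* is pronounced /d/.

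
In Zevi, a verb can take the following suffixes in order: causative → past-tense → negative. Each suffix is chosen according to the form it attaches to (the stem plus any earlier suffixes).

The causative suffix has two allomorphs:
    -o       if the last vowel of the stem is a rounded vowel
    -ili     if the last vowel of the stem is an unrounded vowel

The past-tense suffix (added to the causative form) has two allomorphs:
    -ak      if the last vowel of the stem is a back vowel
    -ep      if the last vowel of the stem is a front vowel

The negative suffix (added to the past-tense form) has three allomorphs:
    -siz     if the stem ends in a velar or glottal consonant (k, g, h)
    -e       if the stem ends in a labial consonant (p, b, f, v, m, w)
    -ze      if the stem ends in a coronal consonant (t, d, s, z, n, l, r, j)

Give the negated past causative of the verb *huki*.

*huki*: last vowel = /i/, an unrounded vowel → -ili → *hukiili*.
The last vowel of the causative form *hukiili* is /i/, which is a front vowel, so the past-tense suffix is -ep, giving *hukiiliep*.
Since the final consonant of the past-tense form *hukiiliep* is /p/ (labial), it takes -e, giving *hukiiliepe*.

hukiiliepe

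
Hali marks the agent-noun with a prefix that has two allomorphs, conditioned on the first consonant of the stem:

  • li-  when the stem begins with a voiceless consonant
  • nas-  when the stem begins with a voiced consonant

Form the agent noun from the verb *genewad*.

*genewad* — first consonant /g/ (voiced) → nas- → *nasgenewad*.

nasgenewad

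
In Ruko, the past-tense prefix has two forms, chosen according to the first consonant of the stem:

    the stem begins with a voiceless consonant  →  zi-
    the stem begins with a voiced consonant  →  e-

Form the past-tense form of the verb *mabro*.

emabro

Since the first consonant of *mabro* is /m/ (voiced), it takes e-, giving *emabro*.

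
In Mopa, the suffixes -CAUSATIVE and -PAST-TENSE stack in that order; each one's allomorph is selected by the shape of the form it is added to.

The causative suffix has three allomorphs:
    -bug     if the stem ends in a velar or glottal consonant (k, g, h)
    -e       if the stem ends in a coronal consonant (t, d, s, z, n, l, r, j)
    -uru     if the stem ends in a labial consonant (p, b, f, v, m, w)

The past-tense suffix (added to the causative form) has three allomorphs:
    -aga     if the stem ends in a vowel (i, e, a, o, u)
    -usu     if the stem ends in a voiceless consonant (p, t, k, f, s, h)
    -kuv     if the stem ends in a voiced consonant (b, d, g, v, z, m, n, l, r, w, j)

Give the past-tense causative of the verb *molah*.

molahbugkuv

*molah* — final consonant /h/ (velar/glottal) → -bug → *molahbug*.
The causative form *molahbug*: final sound = /g/, a voiced consonant → -kuv → *molahbugkuv*.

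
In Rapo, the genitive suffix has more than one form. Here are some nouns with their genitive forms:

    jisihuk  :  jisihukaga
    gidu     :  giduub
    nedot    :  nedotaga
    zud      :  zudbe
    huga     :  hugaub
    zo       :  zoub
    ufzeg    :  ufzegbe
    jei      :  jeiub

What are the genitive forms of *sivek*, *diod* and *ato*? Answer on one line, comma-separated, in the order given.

sivekaga, diodbe, atoub

The pattern is voicing of the final sound: -aga when the stem ends in a voiceless consonant (*jisihuk*, *nedot*); -be when the stem ends in a voiced consonant (*zud*, *ufzeg*); -ub when the stem ends in a vowel (*gidu*, *huga*, *zo*, *jei*).
Since the final sound of *sivek* is /k/ (a voiceless consonant), it takes -aga, giving *sivekaga*.
*diod*: final sound = /d/, a voiced consonant → -be → *diodbe*.
Since the final sound of *ato* is /o/ (a vowel), it takes -ub, giving *atoub*.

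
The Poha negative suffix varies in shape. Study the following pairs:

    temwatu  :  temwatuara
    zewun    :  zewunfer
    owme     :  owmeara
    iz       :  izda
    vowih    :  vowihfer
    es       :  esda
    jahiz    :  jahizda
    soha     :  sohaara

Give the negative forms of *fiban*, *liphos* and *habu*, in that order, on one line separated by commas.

The alternation tracks the final sound of the stem — -da when the stem ends in a sibilant (*iz*, *es*, *jahiz*); -fer when the stem ends in a non-sibilant consonant (*zewun*, *vowih*); -ara when the stem ends in a vowel (*temwatu*, *owme*, *soha*).
Since the final sound of *fiban* is /n/ (a non-sibilant consonant), it takes -fer, giving *fibanfer*.
*liphos*: final sound = /s/, a sibilant → -da → *liphosda*.
*habu*: final sound = /u/, a vowel → -ara → *habuara*.

fibanfer, liphosda, habuara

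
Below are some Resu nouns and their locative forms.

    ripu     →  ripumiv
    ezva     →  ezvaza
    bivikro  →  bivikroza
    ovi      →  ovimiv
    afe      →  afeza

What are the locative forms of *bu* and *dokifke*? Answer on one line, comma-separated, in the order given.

The suffix is conditioned by the last vowel: -miv when the last vowel of the stem is a high vowel (*ripu*, *ovi*); -za when the last vowel of the stem is a non-high vowel (*ezva*, *bivikro*, *afe*).
Since the last vowel of *bu* is /u/ (a high vowel), it takes -miv, giving *bumiv*.
Since the last vowel of *dokifke* is /e/ (a non-high vowel), it takes -za, giving *dokifkeza*.

bumiv, dokifkeza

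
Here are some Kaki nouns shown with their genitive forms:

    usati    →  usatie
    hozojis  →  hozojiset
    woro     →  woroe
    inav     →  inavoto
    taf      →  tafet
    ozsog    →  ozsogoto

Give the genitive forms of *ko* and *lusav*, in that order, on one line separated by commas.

The alternation tracks the final sound of the stem — -et when the stem ends in a voiceless consonant (*hozojis*, *taf*); -oto when the stem ends in a voiced consonant (*inav*, *ozsog*); -e when the stem ends in a vowel (*usati*, *woro*).
Since the final sound of *ko* is /o/ (a vowel), it takes -e, giving *koe*.
Since the final sound of *lusav* is /v/ (a voiced consonant), it takes -oto, giving *lusavoto*.

koe, lusavoto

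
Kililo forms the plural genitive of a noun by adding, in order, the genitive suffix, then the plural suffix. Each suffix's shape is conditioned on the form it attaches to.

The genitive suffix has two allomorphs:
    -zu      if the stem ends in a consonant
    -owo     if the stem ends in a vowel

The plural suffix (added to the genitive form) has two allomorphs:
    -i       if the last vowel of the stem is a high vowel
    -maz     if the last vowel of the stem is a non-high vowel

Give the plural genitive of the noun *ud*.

The final sound of *ud* is /d/, which is a consonant, so the genitive suffix is -zu, giving *udzu*.
The genitive form *udzu*: last vowel = /u/, a high vowel → -i → *udzui*.

udzui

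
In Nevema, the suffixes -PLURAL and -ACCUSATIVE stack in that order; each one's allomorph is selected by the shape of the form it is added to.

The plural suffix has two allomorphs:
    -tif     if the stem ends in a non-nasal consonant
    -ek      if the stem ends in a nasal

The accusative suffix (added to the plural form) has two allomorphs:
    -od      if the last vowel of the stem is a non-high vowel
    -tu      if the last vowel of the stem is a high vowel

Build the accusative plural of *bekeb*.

bekebtiftu

*bekeb* — final consonant /b/ (non-nasal) → -tif → *bekebtif*.
The last vowel of the plural form *bekebtif* is /i/, which is a high vowel, so the accusative suffix is -tu, giving *bekebtiftu*.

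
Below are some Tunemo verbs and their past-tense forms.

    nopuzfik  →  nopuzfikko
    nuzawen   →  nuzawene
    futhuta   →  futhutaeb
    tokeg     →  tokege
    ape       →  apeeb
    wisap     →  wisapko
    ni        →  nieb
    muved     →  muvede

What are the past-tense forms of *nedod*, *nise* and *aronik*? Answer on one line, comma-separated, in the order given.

nedode, niseeb, aronikko

The suffix is conditioned by the final sound: -ko when the stem ends in a voiceless consonant (*nopuzfik*, *wisap*); -e when the stem ends in a voiced consonant (*nuzawen*, *tokeg*, *muved*); -eb when the stem ends in a vowel (*futhuta*, *ape*, *ni*).
*nedod*: final sound = /d/, a voiced consonant → -e → *nedode*.
*nise*: final sound = /e/, a vowel → -eb → *niseeb*.
*aronik* — final sound /k/ (a voiceless consonant) → -ko → *aronikko*.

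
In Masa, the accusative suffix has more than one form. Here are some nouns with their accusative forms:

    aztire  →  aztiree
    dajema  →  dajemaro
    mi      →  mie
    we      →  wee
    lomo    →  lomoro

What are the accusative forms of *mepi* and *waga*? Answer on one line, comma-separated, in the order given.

mepie, wagaro

Looking at the last vowel of each stem: -e when the last vowel of the stem is a front vowel (*aztire*, *mi*, *we*); -ro when the last vowel of the stem is a back vowel (*dajema*, *lomo*).
The last vowel of *mepi* is /i/, which is a front vowel, so the suffix is -e, giving *mepie*.
*waga*: last vowel = /a/, a back vowel → -ro → *wagaro*.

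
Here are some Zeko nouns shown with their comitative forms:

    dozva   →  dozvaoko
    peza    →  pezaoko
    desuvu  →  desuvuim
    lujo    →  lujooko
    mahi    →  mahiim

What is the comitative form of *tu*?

Looking at the last vowel of each stem: -im when the last vowel of the stem is a high vowel (*desuvu*, *mahi*); -oko when the last vowel of the stem is a non-high vowel (*dozva*, *peza*, *lujo*).
The last vowel of *tu* is /u/, which is a high vowel, so the suffix is -im, giving *tuim*.

tuim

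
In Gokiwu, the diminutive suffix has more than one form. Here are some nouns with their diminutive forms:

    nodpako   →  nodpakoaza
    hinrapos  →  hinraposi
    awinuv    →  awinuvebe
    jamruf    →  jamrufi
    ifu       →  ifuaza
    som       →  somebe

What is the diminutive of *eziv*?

The alternation tracks the final sound of the stem — -i when the stem ends in a voiceless consonant (*hinrapos*, *jamruf*); -ebe when the stem ends in a voiced consonant (*awinuv*, *som*); -aza when the stem ends in a vowel (*nodpako*, *ifu*).
Since the final sound of *eziv* is /v/ (a voiced consonant), it takes -ebe, giving *ezivebe*.

ezivebe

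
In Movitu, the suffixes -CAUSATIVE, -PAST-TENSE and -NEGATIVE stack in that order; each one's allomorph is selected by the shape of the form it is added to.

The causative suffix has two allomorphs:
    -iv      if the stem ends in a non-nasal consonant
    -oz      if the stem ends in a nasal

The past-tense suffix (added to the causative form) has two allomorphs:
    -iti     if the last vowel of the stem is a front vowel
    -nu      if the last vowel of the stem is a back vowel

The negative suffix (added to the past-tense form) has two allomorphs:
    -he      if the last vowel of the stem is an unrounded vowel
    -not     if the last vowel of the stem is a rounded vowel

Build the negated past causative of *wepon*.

weponoznunot

Since the final consonant of *wepon* is /n/ (a nasal), it takes -oz, giving *weponoz*.
The causative form *weponoz*: last vowel = /o/, a back vowel → -nu → *weponoznu*.
The past-tense form *weponoznu*: last vowel = /u/, a rounded vowel → -not → *weponoznunot*.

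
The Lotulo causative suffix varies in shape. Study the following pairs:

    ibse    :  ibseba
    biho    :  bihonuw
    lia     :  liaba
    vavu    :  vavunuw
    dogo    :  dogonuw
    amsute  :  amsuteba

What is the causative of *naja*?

The alternation tracks the last vowel of the stem — -nuw when the last vowel of the stem is a rounded vowel (*biho*, *vavu*, *dogo*); -ba when the last vowel of the stem is an unrounded vowel (*ibse*, *lia*, *amsute*).
*naja*: last vowel = /a/, an unrounded vowel → -ba → *najaba*.

najaba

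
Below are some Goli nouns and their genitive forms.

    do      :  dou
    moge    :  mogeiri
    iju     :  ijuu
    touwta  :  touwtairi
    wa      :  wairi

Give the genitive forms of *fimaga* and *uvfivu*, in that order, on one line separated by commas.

The alternation tracks the last vowel of the stem — -u when the last vowel of the stem is a rounded vowel (*do*, *iju*); -iri when the last vowel of the stem is an unrounded vowel (*moge*, *touwta*, *wa*).
*fimaga*: last vowel = /a/, an unrounded vowel → -iri → *fimagairi*.
*uvfivu*: last vowel = /u/, a rounded vowel → -u → *uvfivuu*.

fimagairi, uvfivuu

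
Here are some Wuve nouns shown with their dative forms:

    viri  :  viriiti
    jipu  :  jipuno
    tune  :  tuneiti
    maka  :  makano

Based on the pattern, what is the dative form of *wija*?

wijano

The suffix is conditioned by the last vowel: -iti when the last vowel of the stem is a front vowel (*viri*, *tune*); -no when the last vowel of the stem is a back vowel (*jipu*, *maka*).
*wija*: last vowel = /a/, a back vowel → -no → *wijano*.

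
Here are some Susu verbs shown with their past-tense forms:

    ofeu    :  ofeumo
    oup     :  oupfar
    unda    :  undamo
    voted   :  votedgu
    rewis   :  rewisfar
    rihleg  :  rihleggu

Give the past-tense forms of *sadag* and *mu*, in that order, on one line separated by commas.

Looking at the final sound of each stem: -far when the stem ends in a voiceless consonant (*oup*, *rewis*); -gu when the stem ends in a voiced consonant (*voted*, *rihleg*); -mo when the stem ends in a vowel (*ofeu*, *unda*).
*sadag*: final sound = /g/, a voiced consonant → -gu → *sadaggu*.
*mu* — final sound /u/ (a vowel) → -mo → *mumo*.

sadaggu, mumo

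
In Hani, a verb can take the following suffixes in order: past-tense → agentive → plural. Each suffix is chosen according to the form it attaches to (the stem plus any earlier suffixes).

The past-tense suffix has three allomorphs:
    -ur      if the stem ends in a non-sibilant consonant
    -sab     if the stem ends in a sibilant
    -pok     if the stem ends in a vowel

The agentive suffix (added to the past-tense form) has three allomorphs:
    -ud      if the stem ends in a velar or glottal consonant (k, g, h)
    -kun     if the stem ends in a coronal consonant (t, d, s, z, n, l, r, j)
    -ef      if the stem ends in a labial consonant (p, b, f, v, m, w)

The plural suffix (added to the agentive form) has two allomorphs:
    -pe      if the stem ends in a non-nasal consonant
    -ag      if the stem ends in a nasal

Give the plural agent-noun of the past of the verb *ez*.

ezsabefpe

*ez* — final sound /z/ (a sibilant) → -sab → *ezsab*.
The past-tense form *ezsab* — final consonant /b/ (labial) → -ef → *ezsabef*.
Since the final consonant of the agentive form *ezsabef* is /f/ (non-nasal), it takes -pe, giving *ezsabefpe*.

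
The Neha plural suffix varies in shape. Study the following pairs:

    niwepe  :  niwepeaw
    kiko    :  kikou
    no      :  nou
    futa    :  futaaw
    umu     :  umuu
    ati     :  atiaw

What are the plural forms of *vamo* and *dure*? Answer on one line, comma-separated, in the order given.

The alternation tracks the last vowel of the stem — -u when the last vowel of the stem is a rounded vowel (*kiko*, *no*, *umu*); -aw when the last vowel of the stem is an unrounded vowel (*niwepe*, *futa*, *ati*).
Since the last vowel of *vamo* is /o/ (a rounded vowel), it takes -u, giving *vamou*.
*dure* — last vowel /e/ (an unrounded vowel) → -aw → *dureaw*.

vamou, dureaw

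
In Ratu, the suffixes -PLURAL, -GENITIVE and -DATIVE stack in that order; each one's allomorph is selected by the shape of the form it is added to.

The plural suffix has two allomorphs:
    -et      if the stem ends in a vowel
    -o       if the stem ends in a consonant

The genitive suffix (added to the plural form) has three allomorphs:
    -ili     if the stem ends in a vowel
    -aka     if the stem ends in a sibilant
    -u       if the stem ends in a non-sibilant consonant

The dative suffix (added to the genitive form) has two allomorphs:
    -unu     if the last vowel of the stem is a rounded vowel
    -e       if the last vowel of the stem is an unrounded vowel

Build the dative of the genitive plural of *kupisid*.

kupisidoilie

*kupisid* — final sound /d/ (a consonant) → -o → *kupisido*.
The plural form *kupisido*: final sound = /o/, a vowel → -ili → *kupisidoili*.
Since the last vowel of the genitive form *kupisidoili* is /i/ (an unrounded vowel), it takes -e, giving *kupisidoilie*.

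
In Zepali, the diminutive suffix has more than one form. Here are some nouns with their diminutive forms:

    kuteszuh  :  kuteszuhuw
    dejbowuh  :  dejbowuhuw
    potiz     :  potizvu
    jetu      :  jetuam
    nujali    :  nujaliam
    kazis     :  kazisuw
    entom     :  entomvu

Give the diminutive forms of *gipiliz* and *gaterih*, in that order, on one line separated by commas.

Looking at the final sound of each stem: -uw when the stem ends in a voiceless consonant (*kuteszuh*, *dejbowuh*, *kazis*); -vu when the stem ends in a voiced consonant (*potiz*, *entom*); -am when the stem ends in a vowel (*jetu*, *nujali*).
*gipiliz*: final sound = /z/, a voiced consonant → -vu → *gipilizvu*.
*gaterih* — final sound /h/ (a voiceless consonant) → -uw → *gaterihuw*.

gipilizvu, gaterihuw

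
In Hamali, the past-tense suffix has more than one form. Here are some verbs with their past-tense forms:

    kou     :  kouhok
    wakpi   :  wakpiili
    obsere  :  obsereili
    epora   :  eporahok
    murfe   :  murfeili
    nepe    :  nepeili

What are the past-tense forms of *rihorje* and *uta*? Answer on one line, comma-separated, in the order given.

rihorjeili, utahok

The pattern is front/back vowel harmony: -ili when the last vowel of the stem is a front vowel (*wakpi*, *obsere*, *murfe*, *nepe*); -hok when the last vowel of the stem is a back vowel (*kou*, *epora*).
*rihorje* — last vowel /e/ (a front vowel) → -ili → *rihorjeili*.
The last vowel of *uta* is /a/, which is a back vowel, so the suffix is -hok, giving *utahok*.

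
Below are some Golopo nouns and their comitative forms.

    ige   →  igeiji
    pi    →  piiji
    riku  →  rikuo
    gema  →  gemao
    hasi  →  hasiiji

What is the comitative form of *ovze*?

The alternation tracks the last vowel of the stem — -iji when the last vowel of the stem is a front vowel (*ige*, *pi*, *hasi*); -o when the last vowel of the stem is a back vowel (*riku*, *gema*).
The last vowel of *ovze* is /e/, which is a front vowel, so the suffix is -iji, giving *ovzeiji*.

ovzeiji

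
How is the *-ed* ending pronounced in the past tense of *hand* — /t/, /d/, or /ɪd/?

The stem *hand* ends in /t/ or /d/.
The -ed suffix is realized as /ɪd/ after /t, d/; as /t/ after other voiceless consonants; and as /d/ after other voiced sounds.
So -ed on *hand* is pronounced /ɪd/.

/ɪd/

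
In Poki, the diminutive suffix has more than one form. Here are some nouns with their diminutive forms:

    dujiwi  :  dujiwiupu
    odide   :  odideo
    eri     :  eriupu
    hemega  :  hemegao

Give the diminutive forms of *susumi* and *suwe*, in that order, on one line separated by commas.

Looking at the last vowel of each stem: -upu when the last vowel of the stem is a high vowel (*dujiwi*, *eri*); -o when the last vowel of the stem is a non-high vowel (*odide*, *hemega*).
Since the last vowel of *susumi* is /i/ (a high vowel), it takes -upu, giving *susumiupu*.
*suwe* — last vowel /e/ (a non-high vowel) → -o → *suweo*.

susumiupu, suweo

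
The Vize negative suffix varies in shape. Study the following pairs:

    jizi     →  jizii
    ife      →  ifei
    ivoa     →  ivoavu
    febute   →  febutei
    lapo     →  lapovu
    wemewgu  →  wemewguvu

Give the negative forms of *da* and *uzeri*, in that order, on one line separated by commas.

davu, uzerii

Looking at the last vowel of each stem: -i when the last vowel of the stem is a front vowel (*jizi*, *ife*, *febute*); -vu when the last vowel of the stem is a back vowel (*ivoa*, *lapo*, *wemewgu*).
*da* — last vowel /a/ (a back vowel) → -vu → *davu*.
Since the last vowel of *uzeri* is /i/ (a front vowel), it takes -i, giving *uzerii*.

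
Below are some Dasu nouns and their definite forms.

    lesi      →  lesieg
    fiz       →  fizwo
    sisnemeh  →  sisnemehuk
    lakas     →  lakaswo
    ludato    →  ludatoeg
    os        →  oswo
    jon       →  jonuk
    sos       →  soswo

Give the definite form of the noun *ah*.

The alternation tracks the final sound of the stem — -wo when the stem ends in a sibilant (*fiz*, *lakas*, *os*, *sos*); -uk when the stem ends in a non-sibilant consonant (*sisnemeh*, *jon*); -eg when the stem ends in a vowel (*lesi*, *ludato*).
Since the final sound of *ah* is /h/ (a non-sibilant consonant), it takes -uk, giving *ahuk*.

ahuk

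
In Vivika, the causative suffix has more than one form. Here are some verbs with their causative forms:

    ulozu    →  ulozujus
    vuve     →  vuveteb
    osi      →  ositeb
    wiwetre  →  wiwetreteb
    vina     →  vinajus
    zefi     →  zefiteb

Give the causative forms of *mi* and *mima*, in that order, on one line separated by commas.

The pattern is front/back vowel harmony: -teb when the last vowel of the stem is a front vowel (*vuve*, *osi*, *wiwetre*, *zefi*); -jus when the last vowel of the stem is a back vowel (*ulozu*, *vina*).
*mi*: last vowel = /i/, a front vowel → -teb → *miteb*.
Since the last vowel of *mima* is /a/ (a back vowel), it takes -jus, giving *mimajus*.

miteb, mimajus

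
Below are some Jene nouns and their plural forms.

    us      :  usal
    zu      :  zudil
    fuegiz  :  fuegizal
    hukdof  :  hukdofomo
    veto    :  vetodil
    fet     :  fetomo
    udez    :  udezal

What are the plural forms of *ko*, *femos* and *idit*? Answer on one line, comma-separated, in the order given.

The pattern is sibilance of the final sound: -al when the stem ends in a sibilant (*us*, *fuegiz*, *udez*); -omo when the stem ends in a non-sibilant consonant (*hukdof*, *fet*); -dil when the stem ends in a vowel (*zu*, *veto*).
*ko* — final sound /o/ (a vowel) → -dil → *kodil*.
Since the final sound of *femos* is /s/ (a sibilant), it takes -al, giving *femosal*.
The final sound of *idit* is /t/, which is a non-sibilant consonant, so the suffix is -omo, giving *iditomo*.

kodil, femosal, iditomo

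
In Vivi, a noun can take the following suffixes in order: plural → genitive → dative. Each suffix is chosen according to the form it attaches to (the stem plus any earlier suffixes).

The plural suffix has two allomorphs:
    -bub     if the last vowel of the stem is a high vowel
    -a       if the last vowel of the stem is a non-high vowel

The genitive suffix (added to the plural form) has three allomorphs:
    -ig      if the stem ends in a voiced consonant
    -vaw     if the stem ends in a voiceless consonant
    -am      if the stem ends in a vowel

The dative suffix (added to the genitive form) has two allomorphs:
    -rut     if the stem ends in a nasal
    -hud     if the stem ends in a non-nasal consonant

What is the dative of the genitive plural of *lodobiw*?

lodobiwbubighud

*lodobiw*: last vowel = /i/, a high vowel → -bub → *lodobiwbub*.
The final sound of the plural form *lodobiwbub* is /b/, which is a voiced consonant, so the genitive suffix is -ig, giving *lodobiwbubig*.
Since the final consonant of the genitive form *lodobiwbubig* is /g/ (non-nasal), it takes -hud, giving *lodobiwbubighud*.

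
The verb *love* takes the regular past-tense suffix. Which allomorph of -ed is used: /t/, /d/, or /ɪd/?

/d/

The stem *love* ends in a voiced sound other than /d/.
The -ed suffix is realized as /ɪd/ after /t, d/; as /t/ after other voiceless consonants; and as /d/ after other voiced sounds.
So -ed on *love* is pronounced /d/.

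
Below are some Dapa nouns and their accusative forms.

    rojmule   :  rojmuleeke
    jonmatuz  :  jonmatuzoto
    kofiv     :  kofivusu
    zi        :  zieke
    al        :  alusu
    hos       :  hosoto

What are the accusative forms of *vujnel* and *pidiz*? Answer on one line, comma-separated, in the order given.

vujnelusu, pidizoto

The suffix is conditioned by the final sound: -oto when the stem ends in a sibilant (*jonmatuz*, *hos*); -usu when the stem ends in a non-sibilant consonant (*kofiv*, *al*); -eke when the stem ends in a vowel (*rojmule*, *zi*).
The final sound of *vujnel* is /l/, which is a non-sibilant consonant, so the suffix is -usu, giving *vujnelusu*.
*pidiz* — final sound /z/ (a sibilant) → -oto → *pidizoto*.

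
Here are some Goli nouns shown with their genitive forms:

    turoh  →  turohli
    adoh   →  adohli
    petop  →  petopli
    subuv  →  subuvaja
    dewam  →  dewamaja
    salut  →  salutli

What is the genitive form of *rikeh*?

The pattern is voicing of the final consonant: -li when the stem ends in a voiceless consonant (*turoh*, *adoh*, *petop*, *salut*); -aja when the stem ends in a voiced consonant (*subuv*, *dewam*).
*rikeh* — final consonant /h/ (voiceless) → -li → *rikehli*.

rikehli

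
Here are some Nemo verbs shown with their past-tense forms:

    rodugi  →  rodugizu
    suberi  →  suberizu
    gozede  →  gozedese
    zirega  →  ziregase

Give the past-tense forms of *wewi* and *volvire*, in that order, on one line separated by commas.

wewizu, volvirese

Looking at the last vowel of each stem: -zu when the last vowel of the stem is a high vowel (*rodugi*, *suberi*); -se when the last vowel of the stem is a non-high vowel (*gozede*, *zirega*).
Since the last vowel of *wewi* is /i/ (a high vowel), it takes -zu, giving *wewizu*.
*volvire*: last vowel = /e/, a non-high vowel → -se → *volvirese*.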